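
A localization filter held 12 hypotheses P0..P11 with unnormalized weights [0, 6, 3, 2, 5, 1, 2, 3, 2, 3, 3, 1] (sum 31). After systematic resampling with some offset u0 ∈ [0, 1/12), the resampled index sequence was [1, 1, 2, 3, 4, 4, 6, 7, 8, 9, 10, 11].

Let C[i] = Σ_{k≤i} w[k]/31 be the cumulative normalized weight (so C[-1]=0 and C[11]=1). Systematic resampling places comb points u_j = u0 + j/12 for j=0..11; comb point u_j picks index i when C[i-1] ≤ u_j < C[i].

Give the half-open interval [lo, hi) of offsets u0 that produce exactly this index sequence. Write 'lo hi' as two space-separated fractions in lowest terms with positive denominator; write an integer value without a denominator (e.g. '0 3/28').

19/372 1/12

C = [0, 6/31, 9/31, 11/31, 16/31, 17/31, 19/31, 22/31, 24/31, 27/31, 30/31, 1]
j=0 picked index 1: u0 ∈ [0, 6/31)
j=1 picked index 1: u0 ∈ [-1/12, 41/372)
j=2 picked index 2: u0 ∈ [5/186, 23/186)
j=3 picked index 3: u0 ∈ [5/124, 13/124)
j=4 picked index 4: u0 ∈ [2/93, 17/93)
j=5 picked index 4: u0 ∈ [-23/372, 37/372)
j=6 picked index 6: u0 ∈ [3/62, 7/62)
j=7 picked index 7: u0 ∈ [11/372, 47/372)
j=8 picked index 8: u0 ∈ [4/93, 10/93)
j=9 picked index 9: u0 ∈ [3/124, 15/124)
j=10 picked index 10: u0 ∈ [7/186, 25/186)
j=11 picked index 11: u0 ∈ [19/372, 1/12)
intersection: [19/372, 1/12)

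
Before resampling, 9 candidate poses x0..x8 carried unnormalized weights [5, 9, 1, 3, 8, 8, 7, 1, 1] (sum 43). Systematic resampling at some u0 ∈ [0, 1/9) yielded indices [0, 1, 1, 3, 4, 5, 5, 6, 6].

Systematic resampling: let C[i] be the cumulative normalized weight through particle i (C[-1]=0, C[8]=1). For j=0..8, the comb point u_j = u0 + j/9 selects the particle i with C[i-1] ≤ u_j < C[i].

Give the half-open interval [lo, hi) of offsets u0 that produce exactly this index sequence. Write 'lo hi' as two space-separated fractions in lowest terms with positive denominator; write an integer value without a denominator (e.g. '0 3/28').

19/387 25/387

C = [5/43, 14/43, 15/43, 18/43, 26/43, 34/43, 41/43, 42/43, 1]
j=0 picked index 0: u0 ∈ [0, 5/43)
j=1 picked index 1: u0 ∈ [2/387, 83/387)
j=2 picked index 1: u0 ∈ [-41/387, 40/387)
j=3 picked index 3: u0 ∈ [2/129, 11/129)
j=4 picked index 4: u0 ∈ [-10/387, 62/387)
j=5 picked index 5: u0 ∈ [19/387, 91/387)
j=6 picked index 5: u0 ∈ [-8/129, 16/129)
j=7 picked index 6: u0 ∈ [5/387, 68/387)
j=8 picked index 6: u0 ∈ [-38/387, 25/387)
intersection: [19/387, 25/387)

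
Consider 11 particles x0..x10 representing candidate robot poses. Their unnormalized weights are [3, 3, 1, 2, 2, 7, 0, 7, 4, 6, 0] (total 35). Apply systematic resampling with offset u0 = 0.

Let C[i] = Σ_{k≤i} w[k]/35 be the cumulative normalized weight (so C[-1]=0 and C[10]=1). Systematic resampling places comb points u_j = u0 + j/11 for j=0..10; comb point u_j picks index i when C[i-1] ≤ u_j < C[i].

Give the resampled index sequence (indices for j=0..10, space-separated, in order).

C = [3/35, 6/35, 1/5, 9/35, 11/35, 18/35, 18/35, 5/7, 29/35, 1, 1]
j=0: u_0=0 ∈ [0, 3/35) → index 0
j=1: u_1=1/11 ∈ [3/35, 6/35) → index 1
j=2: u_2=2/11 ∈ [6/35, 1/5) → index 2
j=3: u_3=3/11 ∈ [9/35, 11/35) → index 4
j=4: u_4=4/11 ∈ [11/35, 18/35) → index 5
j=5: u_5=5/11 ∈ [11/35, 18/35) → index 5
j=6: u_6=6/11 ∈ [18/35, 5/7) → index 7
j=7: u_7=7/11 ∈ [18/35, 5/7) → index 7
j=8: u_8=8/11 ∈ [5/7, 29/35) → index 8
j=9: u_9=9/11 ∈ [5/7, 29/35) → index 8
j=10: u_10=10/11 ∈ [29/35, 1) → index 9

0 1 2 4 5 5 7 7 8 8 9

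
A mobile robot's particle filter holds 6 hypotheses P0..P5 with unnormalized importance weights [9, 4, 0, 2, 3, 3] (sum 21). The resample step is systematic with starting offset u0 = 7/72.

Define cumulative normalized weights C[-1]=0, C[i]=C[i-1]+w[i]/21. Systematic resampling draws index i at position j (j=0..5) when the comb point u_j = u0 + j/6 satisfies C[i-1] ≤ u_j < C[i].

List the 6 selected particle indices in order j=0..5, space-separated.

C = [3/7, 13/21, 13/21, 5/7, 6/7, 1]
j=0: u_0=7/72 ∈ [0, 3/7) → index 0
j=1: u_1=19/72 ∈ [0, 3/7) → index 0
j=2: u_2=31/72 ∈ [3/7, 13/21) → index 1
j=3: u_3=43/72 ∈ [3/7, 13/21) → index 1
j=4: u_4=55/72 ∈ [5/7, 6/7) → index 4
j=5: u_5=67/72 ∈ [6/7, 1) → index 5

0 0 1 1 4 5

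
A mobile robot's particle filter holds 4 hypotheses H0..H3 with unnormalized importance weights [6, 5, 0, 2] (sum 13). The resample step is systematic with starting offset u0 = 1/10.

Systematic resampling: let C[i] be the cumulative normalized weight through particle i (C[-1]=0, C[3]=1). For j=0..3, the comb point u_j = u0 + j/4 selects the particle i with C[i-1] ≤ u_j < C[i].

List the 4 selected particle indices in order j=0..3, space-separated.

0 0 1 3

C = [6/13, 11/13, 11/13, 1]
j=0: u_0=1/10 ∈ [0, 6/13) → index 0
j=1: u_1=7/20 ∈ [0, 6/13) → index 0
j=2: u_2=3/5 ∈ [6/13, 11/13) → index 1
j=3: u_3=17/20 ∈ [11/13, 1) → index 3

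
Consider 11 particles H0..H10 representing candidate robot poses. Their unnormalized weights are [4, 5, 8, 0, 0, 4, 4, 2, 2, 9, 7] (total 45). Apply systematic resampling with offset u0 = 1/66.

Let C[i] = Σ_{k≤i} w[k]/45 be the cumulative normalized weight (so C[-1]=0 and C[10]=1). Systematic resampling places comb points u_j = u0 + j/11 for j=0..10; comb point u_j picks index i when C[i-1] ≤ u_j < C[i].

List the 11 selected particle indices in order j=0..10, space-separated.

0 1 1 2 5 6 7 9 9 9 10

C = [4/45, 1/5, 17/45, 17/45, 17/45, 7/15, 5/9, 3/5, 29/45, 38/45, 1]
j=0: u_0=1/66 ∈ [0, 4/45) → index 0
j=1: u_1=7/66 ∈ [4/45, 1/5) → index 1
j=2: u_2=13/66 ∈ [4/45, 1/5) → index 1
j=3: u_3=19/66 ∈ [1/5, 17/45) → index 2
j=4: u_4=25/66 ∈ [17/45, 7/15) → index 5
j=5: u_5=31/66 ∈ [7/15, 5/9) → index 6
j=6: u_6=37/66 ∈ [5/9, 3/5) → index 7
j=7: u_7=43/66 ∈ [29/45, 38/45) → index 9
j=8: u_8=49/66 ∈ [29/45, 38/45) → index 9
j=9: u_9=5/6 ∈ [29/45, 38/45) → index 9
j=10: u_10=61/66 ∈ [38/45, 1) → index 10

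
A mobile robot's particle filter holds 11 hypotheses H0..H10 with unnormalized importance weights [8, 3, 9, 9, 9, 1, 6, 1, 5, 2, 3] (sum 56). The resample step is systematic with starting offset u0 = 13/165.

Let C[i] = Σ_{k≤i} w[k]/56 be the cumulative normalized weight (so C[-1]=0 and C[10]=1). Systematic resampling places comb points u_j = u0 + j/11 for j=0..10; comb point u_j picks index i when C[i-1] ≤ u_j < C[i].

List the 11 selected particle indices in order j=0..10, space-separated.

0 1 2 2 3 4 4 6 7 8 10

C = [1/7, 11/56, 5/14, 29/56, 19/28, 39/56, 45/56, 23/28, 51/56, 53/56, 1]
j=0: u_0=13/165 ∈ [0, 1/7) → index 0
j=1: u_1=28/165 ∈ [1/7, 11/56) → index 1
j=2: u_2=43/165 ∈ [11/56, 5/14) → index 2
j=3: u_3=58/165 ∈ [11/56, 5/14) → index 2
j=4: u_4=73/165 ∈ [5/14, 29/56) → index 3
j=5: u_5=8/15 ∈ [29/56, 19/28) → index 4
j=6: u_6=103/165 ∈ [29/56, 19/28) → index 4
j=7: u_7=118/165 ∈ [39/56, 45/56) → index 6
j=8: u_8=133/165 ∈ [45/56, 23/28) → index 7
j=9: u_9=148/165 ∈ [23/28, 51/56) → index 8
j=10: u_10=163/165 ∈ [53/56, 1) → index 10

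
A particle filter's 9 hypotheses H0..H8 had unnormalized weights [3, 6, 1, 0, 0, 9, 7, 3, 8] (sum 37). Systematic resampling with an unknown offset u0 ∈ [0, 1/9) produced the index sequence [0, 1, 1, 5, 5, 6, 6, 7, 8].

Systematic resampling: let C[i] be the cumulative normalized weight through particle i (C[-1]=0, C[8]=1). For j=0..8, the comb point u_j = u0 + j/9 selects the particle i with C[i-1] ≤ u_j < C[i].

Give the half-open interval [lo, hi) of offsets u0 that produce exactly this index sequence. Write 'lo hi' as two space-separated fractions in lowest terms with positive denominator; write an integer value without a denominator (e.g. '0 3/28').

C = [3/37, 9/37, 10/37, 10/37, 10/37, 19/37, 26/37, 29/37, 1]
j=0 picked index 0: u0 ∈ [0, 3/37)
j=1 picked index 1: u0 ∈ [-10/333, 44/333)
j=2 picked index 1: u0 ∈ [-47/333, 7/333)
j=3 picked index 5: u0 ∈ [-7/111, 20/111)
j=4 picked index 5: u0 ∈ [-58/333, 23/333)
j=5 picked index 6: u0 ∈ [-14/333, 49/333)
j=6 picked index 6: u0 ∈ [-17/111, 4/111)
j=7 picked index 7: u0 ∈ [-25/333, 2/333)
j=8 picked index 8: u0 ∈ [-35/333, 1/9)
intersection: [0, 2/333)

0 2/333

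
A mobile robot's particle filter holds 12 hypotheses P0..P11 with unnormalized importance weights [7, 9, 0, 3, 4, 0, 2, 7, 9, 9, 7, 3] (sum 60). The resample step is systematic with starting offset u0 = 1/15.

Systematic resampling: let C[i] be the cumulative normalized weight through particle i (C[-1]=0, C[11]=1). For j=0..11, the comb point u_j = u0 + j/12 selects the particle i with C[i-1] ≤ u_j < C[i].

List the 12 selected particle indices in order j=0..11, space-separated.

0 1 1 4 6 7 8 8 9 9 10 11

C = [7/60, 4/15, 4/15, 19/60, 23/60, 23/60, 5/12, 8/15, 41/60, 5/6, 19/20, 1]
j=0: u_0=1/15 ∈ [0, 7/60) → index 0
j=1: u_1=3/20 ∈ [7/60, 4/15) → index 1
j=2: u_2=7/30 ∈ [7/60, 4/15) → index 1
j=3: u_3=19/60 ∈ [19/60, 23/60) → index 4
j=4: u_4=2/5 ∈ [23/60, 5/12) → index 6
j=5: u_5=29/60 ∈ [5/12, 8/15) → index 7
j=6: u_6=17/30 ∈ [8/15, 41/60) → index 8
j=7: u_7=13/20 ∈ [8/15, 41/60) → index 8
j=8: u_8=11/15 ∈ [41/60, 5/6) → index 9
j=9: u_9=49/60 ∈ [41/60, 5/6) → index 9
j=10: u_10=9/10 ∈ [5/6, 19/20) → index 10
j=11: u_11=59/60 ∈ [19/20, 1) → index 11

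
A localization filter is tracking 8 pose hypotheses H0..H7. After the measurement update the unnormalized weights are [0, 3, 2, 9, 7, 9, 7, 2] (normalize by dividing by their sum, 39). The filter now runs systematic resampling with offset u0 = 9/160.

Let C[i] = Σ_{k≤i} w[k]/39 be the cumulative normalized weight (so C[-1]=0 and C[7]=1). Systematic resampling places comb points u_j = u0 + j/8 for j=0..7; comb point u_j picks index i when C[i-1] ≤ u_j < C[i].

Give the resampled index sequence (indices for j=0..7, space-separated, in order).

1 3 3 4 5 5 6 6

C = [0, 1/13, 5/39, 14/39, 7/13, 10/13, 37/39, 1]
j=0: u_0=9/160 ∈ [0, 1/13) → index 1
j=1: u_1=29/160 ∈ [5/39, 14/39) → index 3
j=2: u_2=49/160 ∈ [5/39, 14/39) → index 3
j=3: u_3=69/160 ∈ [14/39, 7/13) → index 4
j=4: u_4=89/160 ∈ [7/13, 10/13) → index 5
j=5: u_5=109/160 ∈ [7/13, 10/13) → index 5
j=6: u_6=129/160 ∈ [10/13, 37/39) → index 6
j=7: u_7=149/160 ∈ [10/13, 37/39) → index 6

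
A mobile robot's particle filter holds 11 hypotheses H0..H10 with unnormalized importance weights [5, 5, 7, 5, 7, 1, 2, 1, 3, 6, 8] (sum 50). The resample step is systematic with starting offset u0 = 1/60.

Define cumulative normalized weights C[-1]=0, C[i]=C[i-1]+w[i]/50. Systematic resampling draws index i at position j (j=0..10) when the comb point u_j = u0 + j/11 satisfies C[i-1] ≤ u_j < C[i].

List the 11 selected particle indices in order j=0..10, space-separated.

0 1 1 2 3 4 4 7 9 9 10

C = [1/10, 1/5, 17/50, 11/25, 29/50, 3/5, 16/25, 33/50, 18/25, 21/25, 1]
j=0: u_0=1/60 ∈ [0, 1/10) → index 0
j=1: u_1=71/660 ∈ [1/10, 1/5) → index 1
j=2: u_2=131/660 ∈ [1/10, 1/5) → index 1
j=3: u_3=191/660 ∈ [1/5, 17/50) → index 2
j=4: u_4=251/660 ∈ [17/50, 11/25) → index 3
j=5: u_5=311/660 ∈ [11/25, 29/50) → index 4
j=6: u_6=371/660 ∈ [11/25, 29/50) → index 4
j=7: u_7=431/660 ∈ [16/25, 33/50) → index 7
j=8: u_8=491/660 ∈ [18/25, 21/25) → index 9
j=9: u_9=551/660 ∈ [18/25, 21/25) → index 9
j=10: u_10=611/660 ∈ [21/25, 1) → index 10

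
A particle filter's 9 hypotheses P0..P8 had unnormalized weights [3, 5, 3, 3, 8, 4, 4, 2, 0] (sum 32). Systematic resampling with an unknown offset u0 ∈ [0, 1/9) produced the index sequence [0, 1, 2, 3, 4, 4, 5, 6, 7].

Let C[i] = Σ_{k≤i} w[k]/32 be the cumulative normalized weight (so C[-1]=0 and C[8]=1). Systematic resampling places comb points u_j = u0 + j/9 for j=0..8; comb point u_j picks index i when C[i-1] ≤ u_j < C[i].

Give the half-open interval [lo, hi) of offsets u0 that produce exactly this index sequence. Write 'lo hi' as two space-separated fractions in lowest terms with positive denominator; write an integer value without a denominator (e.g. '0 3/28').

7/144 3/32

C = [3/32, 1/4, 11/32, 7/16, 11/16, 13/16, 15/16, 1, 1]
j=0 picked index 0: u0 ∈ [0, 3/32)
j=1 picked index 1: u0 ∈ [-5/288, 5/36)
j=2 picked index 2: u0 ∈ [1/36, 35/288)
j=3 picked index 3: u0 ∈ [1/96, 5/48)
j=4 picked index 4: u0 ∈ [-1/144, 35/144)
j=5 picked index 4: u0 ∈ [-17/144, 19/144)
j=6 picked index 5: u0 ∈ [1/48, 7/48)
j=7 picked index 6: u0 ∈ [5/144, 23/144)
j=8 picked index 7: u0 ∈ [7/144, 1/9)
intersection: [7/144, 3/32)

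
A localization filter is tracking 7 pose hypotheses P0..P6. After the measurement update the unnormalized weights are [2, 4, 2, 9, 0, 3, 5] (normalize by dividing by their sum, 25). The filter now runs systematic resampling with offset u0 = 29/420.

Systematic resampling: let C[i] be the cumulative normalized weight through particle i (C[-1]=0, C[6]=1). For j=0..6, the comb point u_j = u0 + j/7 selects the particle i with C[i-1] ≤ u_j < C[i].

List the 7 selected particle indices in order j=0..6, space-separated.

C = [2/25, 6/25, 8/25, 17/25, 17/25, 4/5, 1]
j=0: u_0=29/420 ∈ [0, 2/25) → index 0
j=1: u_1=89/420 ∈ [2/25, 6/25) → index 1
j=2: u_2=149/420 ∈ [8/25, 17/25) → index 3
j=3: u_3=209/420 ∈ [8/25, 17/25) → index 3
j=4: u_4=269/420 ∈ [8/25, 17/25) → index 3
j=5: u_5=47/60 ∈ [17/25, 4/5) → index 5
j=6: u_6=389/420 ∈ [4/5, 1) → index 6

0 1 3 3 3 5 6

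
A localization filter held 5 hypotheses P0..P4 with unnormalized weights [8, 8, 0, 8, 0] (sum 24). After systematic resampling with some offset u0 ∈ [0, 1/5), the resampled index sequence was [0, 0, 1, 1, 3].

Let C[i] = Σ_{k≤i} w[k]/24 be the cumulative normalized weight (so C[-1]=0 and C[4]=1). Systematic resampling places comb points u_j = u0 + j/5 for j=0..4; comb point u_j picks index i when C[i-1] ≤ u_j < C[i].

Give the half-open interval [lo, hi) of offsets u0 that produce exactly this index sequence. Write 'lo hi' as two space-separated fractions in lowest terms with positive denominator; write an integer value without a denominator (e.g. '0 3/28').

0 1/15

C = [1/3, 2/3, 2/3, 1, 1]
j=0 picked index 0: u0 ∈ [0, 1/3)
j=1 picked index 0: u0 ∈ [-1/5, 2/15)
j=2 picked index 1: u0 ∈ [-1/15, 4/15)
j=3 picked index 1: u0 ∈ [-4/15, 1/15)
j=4 picked index 3: u0 ∈ [-2/15, 1/5)
intersection: [0, 1/15)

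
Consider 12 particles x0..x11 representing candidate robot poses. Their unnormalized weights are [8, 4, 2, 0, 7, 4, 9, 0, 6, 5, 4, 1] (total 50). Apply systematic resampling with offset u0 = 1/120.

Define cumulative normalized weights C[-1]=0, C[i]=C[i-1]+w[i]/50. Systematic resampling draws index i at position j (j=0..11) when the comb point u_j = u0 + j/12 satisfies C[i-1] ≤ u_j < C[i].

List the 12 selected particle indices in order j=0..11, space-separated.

0 0 1 2 4 5 6 6 6 8 9 10

C = [4/25, 6/25, 7/25, 7/25, 21/50, 1/2, 17/25, 17/25, 4/5, 9/10, 49/50, 1]
j=0: u_0=1/120 ∈ [0, 4/25) → index 0
j=1: u_1=11/120 ∈ [0, 4/25) → index 0
j=2: u_2=7/40 ∈ [4/25, 6/25) → index 1
j=3: u_3=31/120 ∈ [6/25, 7/25) → index 2
j=4: u_4=41/120 ∈ [7/25, 21/50) → index 4
j=5: u_5=17/40 ∈ [21/50, 1/2) → index 5
j=6: u_6=61/120 ∈ [1/2, 17/25) → index 6
j=7: u_7=71/120 ∈ [1/2, 17/25) → index 6
j=8: u_8=27/40 ∈ [1/2, 17/25) → index 6
j=9: u_9=91/120 ∈ [17/25, 4/5) → index 8
j=10: u_10=101/120 ∈ [4/5, 9/10) → index 9
j=11: u_11=37/40 ∈ [9/10, 49/50) → index 10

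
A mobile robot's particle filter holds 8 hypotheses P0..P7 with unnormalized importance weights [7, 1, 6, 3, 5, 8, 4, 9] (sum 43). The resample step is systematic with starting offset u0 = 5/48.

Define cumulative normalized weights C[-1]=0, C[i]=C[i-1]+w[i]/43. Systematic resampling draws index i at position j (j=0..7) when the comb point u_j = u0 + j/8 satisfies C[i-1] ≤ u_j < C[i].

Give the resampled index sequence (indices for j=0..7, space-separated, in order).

0 2 3 4 5 6 7 7

C = [7/43, 8/43, 14/43, 17/43, 22/43, 30/43, 34/43, 1]
j=0: u_0=5/48 ∈ [0, 7/43) → index 0
j=1: u_1=11/48 ∈ [8/43, 14/43) → index 2
j=2: u_2=17/48 ∈ [14/43, 17/43) → index 3
j=3: u_3=23/48 ∈ [17/43, 22/43) → index 4
j=4: u_4=29/48 ∈ [22/43, 30/43) → index 5
j=5: u_5=35/48 ∈ [30/43, 34/43) → index 6
j=6: u_6=41/48 ∈ [34/43, 1) → index 7
j=7: u_7=47/48 ∈ [34/43, 1) → index 7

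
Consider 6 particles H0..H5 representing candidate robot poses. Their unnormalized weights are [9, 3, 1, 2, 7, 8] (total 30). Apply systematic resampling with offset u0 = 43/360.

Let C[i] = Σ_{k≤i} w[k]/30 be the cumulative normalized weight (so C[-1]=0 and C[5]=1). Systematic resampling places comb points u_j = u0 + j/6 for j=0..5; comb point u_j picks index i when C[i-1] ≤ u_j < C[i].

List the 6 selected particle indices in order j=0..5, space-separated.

0 0 3 4 5 5

C = [3/10, 2/5, 13/30, 1/2, 11/15, 1]
j=0: u_0=43/360 ∈ [0, 3/10) → index 0
j=1: u_1=103/360 ∈ [0, 3/10) → index 0
j=2: u_2=163/360 ∈ [13/30, 1/2) → index 3
j=3: u_3=223/360 ∈ [1/2, 11/15) → index 4
j=4: u_4=283/360 ∈ [11/15, 1) → index 5
j=5: u_5=343/360 ∈ [11/15, 1) → index 5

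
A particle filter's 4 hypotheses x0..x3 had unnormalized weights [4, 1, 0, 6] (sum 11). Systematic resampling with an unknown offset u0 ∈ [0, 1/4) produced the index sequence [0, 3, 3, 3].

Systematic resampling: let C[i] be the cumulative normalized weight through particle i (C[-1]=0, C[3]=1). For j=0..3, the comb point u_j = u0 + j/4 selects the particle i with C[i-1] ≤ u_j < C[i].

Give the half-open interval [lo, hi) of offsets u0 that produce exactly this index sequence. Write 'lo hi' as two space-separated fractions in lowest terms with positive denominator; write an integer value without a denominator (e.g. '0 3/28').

C = [4/11, 5/11, 5/11, 1]
j=0 picked index 0: u0 ∈ [0, 4/11)
j=1 picked index 3: u0 ∈ [9/44, 3/4)
j=2 picked index 3: u0 ∈ [-1/22, 1/2)
j=3 picked index 3: u0 ∈ [-13/44, 1/4)
intersection: [9/44, 1/4)

9/44 1/4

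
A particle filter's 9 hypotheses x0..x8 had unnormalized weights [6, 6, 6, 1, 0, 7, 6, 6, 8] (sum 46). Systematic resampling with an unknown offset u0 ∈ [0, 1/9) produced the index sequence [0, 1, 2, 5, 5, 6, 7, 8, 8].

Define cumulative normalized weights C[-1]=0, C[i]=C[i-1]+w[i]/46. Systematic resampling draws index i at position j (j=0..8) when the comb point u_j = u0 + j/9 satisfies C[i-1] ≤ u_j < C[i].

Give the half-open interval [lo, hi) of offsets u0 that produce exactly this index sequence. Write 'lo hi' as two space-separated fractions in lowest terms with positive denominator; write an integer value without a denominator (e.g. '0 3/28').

11/138 1/9

C = [3/23, 6/23, 9/23, 19/46, 19/46, 13/23, 16/23, 19/23, 1]
j=0 picked index 0: u0 ∈ [0, 3/23)
j=1 picked index 1: u0 ∈ [4/207, 31/207)
j=2 picked index 2: u0 ∈ [8/207, 35/207)
j=3 picked index 5: u0 ∈ [11/138, 16/69)
j=4 picked index 5: u0 ∈ [-13/414, 25/207)
j=5 picked index 6: u0 ∈ [2/207, 29/207)
j=6 picked index 7: u0 ∈ [2/69, 11/69)
j=7 picked index 8: u0 ∈ [10/207, 2/9)
j=8 picked index 8: u0 ∈ [-13/207, 1/9)
intersection: [11/138, 1/9)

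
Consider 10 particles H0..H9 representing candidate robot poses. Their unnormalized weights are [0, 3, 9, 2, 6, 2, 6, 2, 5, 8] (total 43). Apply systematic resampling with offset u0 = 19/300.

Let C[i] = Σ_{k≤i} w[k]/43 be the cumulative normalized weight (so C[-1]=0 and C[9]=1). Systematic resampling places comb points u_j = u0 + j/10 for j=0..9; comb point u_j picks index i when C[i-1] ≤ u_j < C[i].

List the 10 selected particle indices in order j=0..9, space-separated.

C = [0, 3/43, 12/43, 14/43, 20/43, 22/43, 28/43, 30/43, 35/43, 1]
j=0: u_0=19/300 ∈ [0, 3/43) → index 1
j=1: u_1=49/300 ∈ [3/43, 12/43) → index 2
j=2: u_2=79/300 ∈ [3/43, 12/43) → index 2
j=3: u_3=109/300 ∈ [14/43, 20/43) → index 4
j=4: u_4=139/300 ∈ [14/43, 20/43) → index 4
j=5: u_5=169/300 ∈ [22/43, 28/43) → index 6
j=6: u_6=199/300 ∈ [28/43, 30/43) → index 7
j=7: u_7=229/300 ∈ [30/43, 35/43) → index 8
j=8: u_8=259/300 ∈ [35/43, 1) → index 9
j=9: u_9=289/300 ∈ [35/43, 1) → index 9

1 2 2 4 4 6 7 8 9 9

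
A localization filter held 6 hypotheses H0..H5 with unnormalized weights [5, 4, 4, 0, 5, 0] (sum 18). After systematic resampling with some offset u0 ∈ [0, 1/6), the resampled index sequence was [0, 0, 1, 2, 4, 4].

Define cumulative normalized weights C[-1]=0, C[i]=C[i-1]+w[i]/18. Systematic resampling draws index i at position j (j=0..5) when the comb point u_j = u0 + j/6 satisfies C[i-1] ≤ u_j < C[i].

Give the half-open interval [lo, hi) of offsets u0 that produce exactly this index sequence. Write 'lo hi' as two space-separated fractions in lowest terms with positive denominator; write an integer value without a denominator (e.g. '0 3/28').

1/18 1/9

C = [5/18, 1/2, 13/18, 13/18, 1, 1]
j=0 picked index 0: u0 ∈ [0, 5/18)
j=1 picked index 0: u0 ∈ [-1/6, 1/9)
j=2 picked index 1: u0 ∈ [-1/18, 1/6)
j=3 picked index 2: u0 ∈ [0, 2/9)
j=4 picked index 4: u0 ∈ [1/18, 1/3)
j=5 picked index 4: u0 ∈ [-1/9, 1/6)
intersection: [1/18, 1/9)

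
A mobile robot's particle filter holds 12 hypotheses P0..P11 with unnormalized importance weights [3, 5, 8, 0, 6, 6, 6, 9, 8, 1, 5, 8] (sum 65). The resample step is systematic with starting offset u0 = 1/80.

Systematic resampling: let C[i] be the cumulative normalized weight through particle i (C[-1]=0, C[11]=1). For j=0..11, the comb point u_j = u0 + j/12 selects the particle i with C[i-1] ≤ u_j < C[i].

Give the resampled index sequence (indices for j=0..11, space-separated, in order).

C = [3/65, 8/65, 16/65, 16/65, 22/65, 28/65, 34/65, 43/65, 51/65, 4/5, 57/65, 1]
j=0: u_0=1/80 ∈ [0, 3/65) → index 0
j=1: u_1=23/240 ∈ [3/65, 8/65) → index 1
j=2: u_2=43/240 ∈ [8/65, 16/65) → index 2
j=3: u_3=21/80 ∈ [16/65, 22/65) → index 4
j=4: u_4=83/240 ∈ [22/65, 28/65) → index 5
j=5: u_5=103/240 ∈ [22/65, 28/65) → index 5
j=6: u_6=41/80 ∈ [28/65, 34/65) → index 6
j=7: u_7=143/240 ∈ [34/65, 43/65) → index 7
j=8: u_8=163/240 ∈ [43/65, 51/65) → index 8
j=9: u_9=61/80 ∈ [43/65, 51/65) → index 8
j=10: u_10=203/240 ∈ [4/5, 57/65) → index 10
j=11: u_11=223/240 ∈ [57/65, 1) → index 11

0 1 2 4 5 5 6 7 8 8 10 11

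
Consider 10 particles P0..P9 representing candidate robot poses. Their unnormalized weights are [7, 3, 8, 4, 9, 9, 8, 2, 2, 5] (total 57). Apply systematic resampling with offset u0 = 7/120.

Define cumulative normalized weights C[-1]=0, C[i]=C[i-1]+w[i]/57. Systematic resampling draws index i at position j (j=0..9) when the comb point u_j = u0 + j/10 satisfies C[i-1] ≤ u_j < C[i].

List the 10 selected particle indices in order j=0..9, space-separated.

C = [7/57, 10/57, 6/19, 22/57, 31/57, 40/57, 16/19, 50/57, 52/57, 1]
j=0: u_0=7/120 ∈ [0, 7/57) → index 0
j=1: u_1=19/120 ∈ [7/57, 10/57) → index 1
j=2: u_2=31/120 ∈ [10/57, 6/19) → index 2
j=3: u_3=43/120 ∈ [6/19, 22/57) → index 3
j=4: u_4=11/24 ∈ [22/57, 31/57) → index 4
j=5: u_5=67/120 ∈ [31/57, 40/57) → index 5
j=6: u_6=79/120 ∈ [31/57, 40/57) → index 5
j=7: u_7=91/120 ∈ [40/57, 16/19) → index 6
j=8: u_8=103/120 ∈ [16/19, 50/57) → index 7
j=9: u_9=23/24 ∈ [52/57, 1) → index 9

0 1 2 3 4 5 5 6 7 9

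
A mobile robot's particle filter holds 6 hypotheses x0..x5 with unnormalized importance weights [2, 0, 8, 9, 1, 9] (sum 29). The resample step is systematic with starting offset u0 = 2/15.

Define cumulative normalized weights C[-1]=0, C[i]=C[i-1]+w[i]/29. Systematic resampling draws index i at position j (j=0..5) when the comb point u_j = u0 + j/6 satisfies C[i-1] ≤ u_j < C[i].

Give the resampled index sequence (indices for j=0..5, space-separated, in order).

C = [2/29, 2/29, 10/29, 19/29, 20/29, 1]
j=0: u_0=2/15 ∈ [2/29, 10/29) → index 2
j=1: u_1=3/10 ∈ [2/29, 10/29) → index 2
j=2: u_2=7/15 ∈ [10/29, 19/29) → index 3
j=3: u_3=19/30 ∈ [10/29, 19/29) → index 3
j=4: u_4=4/5 ∈ [20/29, 1) → index 5
j=5: u_5=29/30 ∈ [20/29, 1) → index 5

2 2 3 3 5 5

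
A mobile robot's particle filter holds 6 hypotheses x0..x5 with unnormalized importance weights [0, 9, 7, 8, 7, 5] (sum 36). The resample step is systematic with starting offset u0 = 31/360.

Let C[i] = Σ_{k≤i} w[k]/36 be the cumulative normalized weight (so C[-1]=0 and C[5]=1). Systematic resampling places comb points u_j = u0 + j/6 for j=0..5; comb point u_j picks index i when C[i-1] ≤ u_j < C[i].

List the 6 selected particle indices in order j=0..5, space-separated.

C = [0, 1/4, 4/9, 2/3, 31/36, 1]
j=0: u_0=31/360 ∈ [0, 1/4) → index 1
j=1: u_1=91/360 ∈ [1/4, 4/9) → index 2
j=2: u_2=151/360 ∈ [1/4, 4/9) → index 2
j=3: u_3=211/360 ∈ [4/9, 2/3) → index 3
j=4: u_4=271/360 ∈ [2/3, 31/36) → index 4
j=5: u_5=331/360 ∈ [31/36, 1) → index 5

1 2 2 3 4 5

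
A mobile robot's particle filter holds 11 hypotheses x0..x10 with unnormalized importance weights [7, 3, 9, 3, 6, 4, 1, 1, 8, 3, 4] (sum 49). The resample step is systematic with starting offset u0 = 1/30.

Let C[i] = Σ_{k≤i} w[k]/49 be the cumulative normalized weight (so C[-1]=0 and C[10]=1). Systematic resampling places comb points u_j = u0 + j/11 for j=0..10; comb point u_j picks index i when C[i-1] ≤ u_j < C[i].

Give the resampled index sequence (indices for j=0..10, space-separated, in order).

0 0 2 2 3 4 5 6 8 8 10

C = [1/7, 10/49, 19/49, 22/49, 4/7, 32/49, 33/49, 34/49, 6/7, 45/49, 1]
j=0: u_0=1/30 ∈ [0, 1/7) → index 0
j=1: u_1=41/330 ∈ [0, 1/7) → index 0
j=2: u_2=71/330 ∈ [10/49, 19/49) → index 2
j=3: u_3=101/330 ∈ [10/49, 19/49) → index 2
j=4: u_4=131/330 ∈ [19/49, 22/49) → index 3
j=5: u_5=161/330 ∈ [22/49, 4/7) → index 4
j=6: u_6=191/330 ∈ [4/7, 32/49) → index 5
j=7: u_7=221/330 ∈ [32/49, 33/49) → index 6
j=8: u_8=251/330 ∈ [34/49, 6/7) → index 8
j=9: u_9=281/330 ∈ [34/49, 6/7) → index 8
j=10: u_10=311/330 ∈ [45/49, 1) → index 10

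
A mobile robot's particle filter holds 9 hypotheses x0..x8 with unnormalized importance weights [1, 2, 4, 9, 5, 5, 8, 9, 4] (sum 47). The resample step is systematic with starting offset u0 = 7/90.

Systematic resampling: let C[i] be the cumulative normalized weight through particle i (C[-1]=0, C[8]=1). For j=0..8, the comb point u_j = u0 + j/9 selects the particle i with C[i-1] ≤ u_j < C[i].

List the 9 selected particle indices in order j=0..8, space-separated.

C = [1/47, 3/47, 7/47, 16/47, 21/47, 26/47, 34/47, 43/47, 1]
j=0: u_0=7/90 ∈ [3/47, 7/47) → index 2
j=1: u_1=17/90 ∈ [7/47, 16/47) → index 3
j=2: u_2=3/10 ∈ [7/47, 16/47) → index 3
j=3: u_3=37/90 ∈ [16/47, 21/47) → index 4
j=4: u_4=47/90 ∈ [21/47, 26/47) → index 5
j=5: u_5=19/30 ∈ [26/47, 34/47) → index 6
j=6: u_6=67/90 ∈ [34/47, 43/47) → index 7
j=7: u_7=77/90 ∈ [34/47, 43/47) → index 7
j=8: u_8=29/30 ∈ [43/47, 1) → index 8

2 3 3 4 5 6 7 7 8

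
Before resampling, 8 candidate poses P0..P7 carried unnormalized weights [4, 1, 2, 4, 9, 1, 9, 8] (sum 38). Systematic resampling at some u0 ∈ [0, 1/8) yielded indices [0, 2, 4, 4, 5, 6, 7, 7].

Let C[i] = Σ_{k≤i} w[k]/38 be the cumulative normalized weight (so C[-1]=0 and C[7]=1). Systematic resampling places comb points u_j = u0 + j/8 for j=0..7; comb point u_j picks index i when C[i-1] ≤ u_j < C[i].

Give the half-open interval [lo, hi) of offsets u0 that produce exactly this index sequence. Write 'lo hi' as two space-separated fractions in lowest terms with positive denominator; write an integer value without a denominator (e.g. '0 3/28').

C = [2/19, 5/38, 7/38, 11/38, 10/19, 21/38, 15/19, 1]
j=0 picked index 0: u0 ∈ [0, 2/19)
j=1 picked index 2: u0 ∈ [1/152, 9/152)
j=2 picked index 4: u0 ∈ [3/76, 21/76)
j=3 picked index 4: u0 ∈ [-13/152, 23/152)
j=4 picked index 5: u0 ∈ [1/38, 1/19)
j=5 picked index 6: u0 ∈ [-11/152, 25/152)
j=6 picked index 7: u0 ∈ [3/76, 1/4)
j=7 picked index 7: u0 ∈ [-13/152, 1/8)
intersection: [3/76, 1/19)

3/76 1/19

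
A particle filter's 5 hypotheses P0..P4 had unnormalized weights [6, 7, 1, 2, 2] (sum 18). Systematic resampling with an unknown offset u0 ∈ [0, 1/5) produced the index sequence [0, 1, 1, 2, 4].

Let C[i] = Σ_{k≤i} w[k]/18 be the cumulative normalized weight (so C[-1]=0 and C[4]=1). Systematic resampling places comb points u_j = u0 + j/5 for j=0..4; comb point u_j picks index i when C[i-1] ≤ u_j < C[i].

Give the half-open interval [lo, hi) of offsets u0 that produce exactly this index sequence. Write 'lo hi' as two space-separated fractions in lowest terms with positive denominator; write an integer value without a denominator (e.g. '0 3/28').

C = [1/3, 13/18, 7/9, 8/9, 1]
j=0 picked index 0: u0 ∈ [0, 1/3)
j=1 picked index 1: u0 ∈ [2/15, 47/90)
j=2 picked index 1: u0 ∈ [-1/15, 29/90)
j=3 picked index 2: u0 ∈ [11/90, 8/45)
j=4 picked index 4: u0 ∈ [4/45, 1/5)
intersection: [2/15, 8/45)

2/15 8/45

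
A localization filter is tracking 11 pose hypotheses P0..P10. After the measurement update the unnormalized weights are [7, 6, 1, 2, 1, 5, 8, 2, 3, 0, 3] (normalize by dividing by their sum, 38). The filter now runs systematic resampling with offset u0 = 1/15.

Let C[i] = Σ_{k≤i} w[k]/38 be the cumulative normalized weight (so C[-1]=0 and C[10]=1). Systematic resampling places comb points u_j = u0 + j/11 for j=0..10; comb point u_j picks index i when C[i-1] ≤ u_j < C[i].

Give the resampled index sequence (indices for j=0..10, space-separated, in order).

C = [7/38, 13/38, 7/19, 8/19, 17/38, 11/19, 15/19, 16/19, 35/38, 35/38, 1]
j=0: u_0=1/15 ∈ [0, 7/38) → index 0
j=1: u_1=26/165 ∈ [0, 7/38) → index 0
j=2: u_2=41/165 ∈ [7/38, 13/38) → index 1
j=3: u_3=56/165 ∈ [7/38, 13/38) → index 1
j=4: u_4=71/165 ∈ [8/19, 17/38) → index 4
j=5: u_5=86/165 ∈ [17/38, 11/19) → index 5
j=6: u_6=101/165 ∈ [11/19, 15/19) → index 6
j=7: u_7=116/165 ∈ [11/19, 15/19) → index 6
j=8: u_8=131/165 ∈ [15/19, 16/19) → index 7
j=9: u_9=146/165 ∈ [16/19, 35/38) → index 8
j=10: u_10=161/165 ∈ [35/38, 1) → index 10

0 0 1 1 4 5 6 6 7 8 10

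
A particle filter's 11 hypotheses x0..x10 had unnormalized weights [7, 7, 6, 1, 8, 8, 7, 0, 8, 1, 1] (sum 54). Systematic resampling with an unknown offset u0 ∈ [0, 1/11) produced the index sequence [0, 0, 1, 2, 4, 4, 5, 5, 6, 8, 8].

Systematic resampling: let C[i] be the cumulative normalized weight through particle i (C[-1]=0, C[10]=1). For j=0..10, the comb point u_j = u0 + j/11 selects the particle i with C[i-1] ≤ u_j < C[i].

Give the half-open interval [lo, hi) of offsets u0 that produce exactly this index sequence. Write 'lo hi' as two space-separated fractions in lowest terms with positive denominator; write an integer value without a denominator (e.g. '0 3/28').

C = [7/54, 7/27, 10/27, 7/18, 29/54, 37/54, 22/27, 22/27, 26/27, 53/54, 1]
j=0 picked index 0: u0 ∈ [0, 7/54)
j=1 picked index 0: u0 ∈ [-1/11, 23/594)
j=2 picked index 1: u0 ∈ [-31/594, 23/297)
j=3 picked index 2: u0 ∈ [-4/297, 29/297)
j=4 picked index 4: u0 ∈ [5/198, 103/594)
j=5 picked index 4: u0 ∈ [-13/198, 49/594)
j=6 picked index 5: u0 ∈ [-5/594, 83/594)
j=7 picked index 5: u0 ∈ [-59/594, 29/594)
j=8 picked index 6: u0 ∈ [-25/594, 26/297)
j=9 picked index 8: u0 ∈ [-1/297, 43/297)
j=10 picked index 8: u0 ∈ [-28/297, 16/297)
intersection: [5/198, 23/594)

5/198 23/594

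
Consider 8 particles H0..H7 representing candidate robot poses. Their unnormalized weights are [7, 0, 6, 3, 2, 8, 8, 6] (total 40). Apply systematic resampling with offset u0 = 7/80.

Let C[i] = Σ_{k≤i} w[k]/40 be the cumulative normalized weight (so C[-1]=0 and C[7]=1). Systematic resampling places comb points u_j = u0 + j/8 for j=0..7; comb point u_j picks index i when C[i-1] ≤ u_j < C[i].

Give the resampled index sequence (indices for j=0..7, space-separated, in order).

0 2 3 5 5 6 6 7

C = [7/40, 7/40, 13/40, 2/5, 9/20, 13/20, 17/20, 1]
j=0: u_0=7/80 ∈ [0, 7/40) → index 0
j=1: u_1=17/80 ∈ [7/40, 13/40) → index 2
j=2: u_2=27/80 ∈ [13/40, 2/5) → index 3
j=3: u_3=37/80 ∈ [9/20, 13/20) → index 5
j=4: u_4=47/80 ∈ [9/20, 13/20) → index 5
j=5: u_5=57/80 ∈ [13/20, 17/20) → index 6
j=6: u_6=67/80 ∈ [13/20, 17/20) → index 6
j=7: u_7=77/80 ∈ [17/20, 1) → index 7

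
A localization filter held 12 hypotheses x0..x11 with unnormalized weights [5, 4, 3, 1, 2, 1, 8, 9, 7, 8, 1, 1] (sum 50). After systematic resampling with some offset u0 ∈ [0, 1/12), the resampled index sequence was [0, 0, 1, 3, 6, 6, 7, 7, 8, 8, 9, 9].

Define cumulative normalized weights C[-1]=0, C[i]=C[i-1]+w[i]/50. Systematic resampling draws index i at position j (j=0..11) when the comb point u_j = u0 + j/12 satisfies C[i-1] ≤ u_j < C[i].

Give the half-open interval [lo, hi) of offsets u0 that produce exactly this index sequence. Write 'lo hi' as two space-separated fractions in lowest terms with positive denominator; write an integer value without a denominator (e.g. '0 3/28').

C = [1/10, 9/50, 6/25, 13/50, 3/10, 8/25, 12/25, 33/50, 4/5, 24/25, 49/50, 1]
j=0 picked index 0: u0 ∈ [0, 1/10)
j=1 picked index 0: u0 ∈ [-1/12, 1/60)
j=2 picked index 1: u0 ∈ [-1/15, 1/75)
j=3 picked index 3: u0 ∈ [-1/100, 1/100)
j=4 picked index 6: u0 ∈ [-1/75, 11/75)
j=5 picked index 6: u0 ∈ [-29/300, 19/300)
j=6 picked index 7: u0 ∈ [-1/50, 4/25)
j=7 picked index 7: u0 ∈ [-31/300, 23/300)
j=8 picked index 8: u0 ∈ [-1/150, 2/15)
j=9 picked index 8: u0 ∈ [-9/100, 1/20)
j=10 picked index 9: u0 ∈ [-1/30, 19/150)
j=11 picked index 9: u0 ∈ [-7/60, 13/300)
intersection: [0, 1/100)

0 1/100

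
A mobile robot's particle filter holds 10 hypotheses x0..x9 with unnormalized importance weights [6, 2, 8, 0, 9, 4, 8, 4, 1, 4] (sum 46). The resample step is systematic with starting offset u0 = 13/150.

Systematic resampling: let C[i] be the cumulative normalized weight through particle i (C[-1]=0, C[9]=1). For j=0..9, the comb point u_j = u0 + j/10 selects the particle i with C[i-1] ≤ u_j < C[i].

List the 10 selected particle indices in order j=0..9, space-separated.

0 2 2 4 4 5 6 6 7 9

C = [3/23, 4/23, 8/23, 8/23, 25/46, 29/46, 37/46, 41/46, 21/23, 1]
j=0: u_0=13/150 ∈ [0, 3/23) → index 0
j=1: u_1=14/75 ∈ [4/23, 8/23) → index 2
j=2: u_2=43/150 ∈ [4/23, 8/23) → index 2
j=3: u_3=29/75 ∈ [8/23, 25/46) → index 4
j=4: u_4=73/150 ∈ [8/23, 25/46) → index 4
j=5: u_5=44/75 ∈ [25/46, 29/46) → index 5
j=6: u_6=103/150 ∈ [29/46, 37/46) → index 6
j=7: u_7=59/75 ∈ [29/46, 37/46) → index 6
j=8: u_8=133/150 ∈ [37/46, 41/46) → index 7
j=9: u_9=74/75 ∈ [21/23, 1) → index 9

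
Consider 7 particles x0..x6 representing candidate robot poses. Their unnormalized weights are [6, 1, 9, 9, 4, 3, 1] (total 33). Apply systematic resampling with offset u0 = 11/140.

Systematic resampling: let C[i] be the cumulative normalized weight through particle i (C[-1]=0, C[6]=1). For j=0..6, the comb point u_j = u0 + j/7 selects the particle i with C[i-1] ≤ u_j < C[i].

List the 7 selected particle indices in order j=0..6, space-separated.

C = [2/11, 7/33, 16/33, 25/33, 29/33, 32/33, 1]
j=0: u_0=11/140 ∈ [0, 2/11) → index 0
j=1: u_1=31/140 ∈ [7/33, 16/33) → index 2
j=2: u_2=51/140 ∈ [7/33, 16/33) → index 2
j=3: u_3=71/140 ∈ [16/33, 25/33) → index 3
j=4: u_4=13/20 ∈ [16/33, 25/33) → index 3
j=5: u_5=111/140 ∈ [25/33, 29/33) → index 4
j=6: u_6=131/140 ∈ [29/33, 32/33) → index 5

0 2 2 3 3 4 5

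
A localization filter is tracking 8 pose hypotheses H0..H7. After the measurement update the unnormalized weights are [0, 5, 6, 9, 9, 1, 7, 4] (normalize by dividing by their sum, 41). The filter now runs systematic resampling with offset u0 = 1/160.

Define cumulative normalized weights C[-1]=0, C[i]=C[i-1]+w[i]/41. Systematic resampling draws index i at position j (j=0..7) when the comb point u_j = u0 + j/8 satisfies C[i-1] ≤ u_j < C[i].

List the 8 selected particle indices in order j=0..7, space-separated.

1 2 2 3 4 4 6 6

C = [0, 5/41, 11/41, 20/41, 29/41, 30/41, 37/41, 1]
j=0: u_0=1/160 ∈ [0, 5/41) → index 1
j=1: u_1=21/160 ∈ [5/41, 11/41) → index 2
j=2: u_2=41/160 ∈ [5/41, 11/41) → index 2
j=3: u_3=61/160 ∈ [11/41, 20/41) → index 3
j=4: u_4=81/160 ∈ [20/41, 29/41) → index 4
j=5: u_5=101/160 ∈ [20/41, 29/41) → index 4
j=6: u_6=121/160 ∈ [30/41, 37/41) → index 6
j=7: u_7=141/160 ∈ [30/41, 37/41) → index 6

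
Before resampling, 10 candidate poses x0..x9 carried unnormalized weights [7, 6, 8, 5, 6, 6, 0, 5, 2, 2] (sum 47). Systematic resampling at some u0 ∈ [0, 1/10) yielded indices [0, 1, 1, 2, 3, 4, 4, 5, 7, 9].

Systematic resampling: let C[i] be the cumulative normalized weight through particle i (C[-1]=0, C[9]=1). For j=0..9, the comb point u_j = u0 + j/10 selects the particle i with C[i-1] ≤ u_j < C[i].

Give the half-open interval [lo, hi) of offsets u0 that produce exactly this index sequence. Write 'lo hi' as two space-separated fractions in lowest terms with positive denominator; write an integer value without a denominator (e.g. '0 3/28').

C = [7/47, 13/47, 21/47, 26/47, 32/47, 38/47, 38/47, 43/47, 45/47, 1]
j=0 picked index 0: u0 ∈ [0, 7/47)
j=1 picked index 1: u0 ∈ [23/470, 83/470)
j=2 picked index 1: u0 ∈ [-12/235, 18/235)
j=3 picked index 2: u0 ∈ [-11/470, 69/470)
j=4 picked index 3: u0 ∈ [11/235, 36/235)
j=5 picked index 4: u0 ∈ [5/94, 17/94)
j=6 picked index 4: u0 ∈ [-11/235, 19/235)
j=7 picked index 5: u0 ∈ [-9/470, 51/470)
j=8 picked index 7: u0 ∈ [2/235, 27/235)
j=9 picked index 9: u0 ∈ [27/470, 1/10)
intersection: [27/470, 18/235)

27/470 18/235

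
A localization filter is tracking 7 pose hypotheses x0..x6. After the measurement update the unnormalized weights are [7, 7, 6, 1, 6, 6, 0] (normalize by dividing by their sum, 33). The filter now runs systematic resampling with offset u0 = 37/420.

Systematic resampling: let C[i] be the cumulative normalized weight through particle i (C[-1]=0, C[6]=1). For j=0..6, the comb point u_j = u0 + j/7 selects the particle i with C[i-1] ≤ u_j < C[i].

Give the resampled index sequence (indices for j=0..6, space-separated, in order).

0 1 1 2 4 4 5

C = [7/33, 14/33, 20/33, 7/11, 9/11, 1, 1]
j=0: u_0=37/420 ∈ [0, 7/33) → index 0
j=1: u_1=97/420 ∈ [7/33, 14/33) → index 1
j=2: u_2=157/420 ∈ [7/33, 14/33) → index 1
j=3: u_3=31/60 ∈ [14/33, 20/33) → index 2
j=4: u_4=277/420 ∈ [7/11, 9/11) → index 4
j=5: u_5=337/420 ∈ [7/11, 9/11) → index 4
j=6: u_6=397/420 ∈ [9/11, 1) → index 5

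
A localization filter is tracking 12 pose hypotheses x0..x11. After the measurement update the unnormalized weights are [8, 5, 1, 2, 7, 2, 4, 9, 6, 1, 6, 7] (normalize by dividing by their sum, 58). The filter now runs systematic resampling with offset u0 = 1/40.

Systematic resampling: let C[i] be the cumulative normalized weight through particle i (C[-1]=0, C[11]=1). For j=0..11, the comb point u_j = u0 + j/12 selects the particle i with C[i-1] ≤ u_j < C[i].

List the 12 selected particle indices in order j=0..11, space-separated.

0 0 1 3 4 6 7 7 8 9 10 11

C = [4/29, 13/58, 7/29, 8/29, 23/58, 25/58, 1/2, 19/29, 22/29, 45/58, 51/58, 1]
j=0: u_0=1/40 ∈ [0, 4/29) → index 0
j=1: u_1=13/120 ∈ [0, 4/29) → index 0
j=2: u_2=23/120 ∈ [4/29, 13/58) → index 1
j=3: u_3=11/40 ∈ [7/29, 8/29) → index 3
j=4: u_4=43/120 ∈ [8/29, 23/58) → index 4
j=5: u_5=53/120 ∈ [25/58, 1/2) → index 6
j=6: u_6=21/40 ∈ [1/2, 19/29) → index 7
j=7: u_7=73/120 ∈ [1/2, 19/29) → index 7
j=8: u_8=83/120 ∈ [19/29, 22/29) → index 8
j=9: u_9=31/40 ∈ [22/29, 45/58) → index 9
j=10: u_10=103/120 ∈ [45/58, 51/58) → index 10
j=11: u_11=113/120 ∈ [51/58, 1) → index 11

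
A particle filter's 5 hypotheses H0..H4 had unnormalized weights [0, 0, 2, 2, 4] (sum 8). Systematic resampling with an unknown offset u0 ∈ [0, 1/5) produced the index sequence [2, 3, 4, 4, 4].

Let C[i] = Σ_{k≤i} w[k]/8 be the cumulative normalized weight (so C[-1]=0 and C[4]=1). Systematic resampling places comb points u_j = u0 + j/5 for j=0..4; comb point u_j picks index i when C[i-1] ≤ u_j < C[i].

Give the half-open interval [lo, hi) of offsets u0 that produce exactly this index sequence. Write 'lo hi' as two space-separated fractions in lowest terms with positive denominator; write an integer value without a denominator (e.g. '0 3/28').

C = [0, 0, 1/4, 1/2, 1]
j=0 picked index 2: u0 ∈ [0, 1/4)
j=1 picked index 3: u0 ∈ [1/20, 3/10)
j=2 picked index 4: u0 ∈ [1/10, 3/5)
j=3 picked index 4: u0 ∈ [-1/10, 2/5)
j=4 picked index 4: u0 ∈ [-3/10, 1/5)
intersection: [1/10, 1/5)

1/10 1/5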